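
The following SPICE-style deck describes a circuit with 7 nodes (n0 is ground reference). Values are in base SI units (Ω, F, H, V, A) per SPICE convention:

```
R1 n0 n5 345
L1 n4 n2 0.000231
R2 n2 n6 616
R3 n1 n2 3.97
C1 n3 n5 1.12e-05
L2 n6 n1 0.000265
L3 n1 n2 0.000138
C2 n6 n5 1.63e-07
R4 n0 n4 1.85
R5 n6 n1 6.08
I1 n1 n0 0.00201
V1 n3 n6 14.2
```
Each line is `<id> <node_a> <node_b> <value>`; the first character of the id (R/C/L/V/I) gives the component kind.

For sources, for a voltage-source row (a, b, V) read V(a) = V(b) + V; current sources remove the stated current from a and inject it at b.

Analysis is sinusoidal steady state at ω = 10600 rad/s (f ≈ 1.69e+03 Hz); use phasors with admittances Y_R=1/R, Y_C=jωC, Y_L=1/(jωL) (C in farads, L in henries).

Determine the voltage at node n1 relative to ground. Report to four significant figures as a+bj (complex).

-0.09738-0.1579j V

Apply KCL at each of the 6 non-ground nodes and solve the resulting linear system.
Node n1: branches {R3, L2, L3, R5, I1} → V_1 = -0.09738-0.1579j
Node n2: branches {L1, R2, R3, L3} → V_2 = -0.07742-0.1037j
Node n3: branches {C1, V1} → V_3 = 14.06-0.2506j
Node n4: branches {L1, R4} → V_4 = -0.07801-0.0004440j
Node n5: branches {R1, C1, C2} → V_5 = 13.85+0.08280j
Node n6: branches {R2, L2, C2, R5, V1} → V_6 = -0.1402-0.2506j
Source currents: i(V1)=-0.03958-0.02442j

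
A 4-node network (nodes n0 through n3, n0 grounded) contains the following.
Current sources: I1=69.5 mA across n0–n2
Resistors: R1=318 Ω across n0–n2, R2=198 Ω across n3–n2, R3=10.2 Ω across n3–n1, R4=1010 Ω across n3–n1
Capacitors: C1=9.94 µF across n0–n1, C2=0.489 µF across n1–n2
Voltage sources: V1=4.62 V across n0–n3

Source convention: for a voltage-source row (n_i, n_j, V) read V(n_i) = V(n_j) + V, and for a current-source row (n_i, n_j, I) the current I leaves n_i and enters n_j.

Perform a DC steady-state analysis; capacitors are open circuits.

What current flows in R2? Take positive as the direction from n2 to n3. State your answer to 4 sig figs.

MNA unknowns: 3 node voltages V₁..V_3 plus 1 source current (V1)
I1: z[0]−=0.0695, z[2]+=0.0695
R1: Y=0.003145 on G[0,2]
R2: Y=0.005051 on G[3,2]
R3: Y=0.09804 on G[3,1]
R4: Y=0.0009901 on G[3,1]
C1: Y=0.000 on G[0,1]
C2: Y=0.000 on G[1,2]
V1: row V0−V3=4.62, i_V1 at 0,3
solve → V1=-4.620, V2=5.633, V3=-4.620
aux → i_V1=-0.05178

0.05178 A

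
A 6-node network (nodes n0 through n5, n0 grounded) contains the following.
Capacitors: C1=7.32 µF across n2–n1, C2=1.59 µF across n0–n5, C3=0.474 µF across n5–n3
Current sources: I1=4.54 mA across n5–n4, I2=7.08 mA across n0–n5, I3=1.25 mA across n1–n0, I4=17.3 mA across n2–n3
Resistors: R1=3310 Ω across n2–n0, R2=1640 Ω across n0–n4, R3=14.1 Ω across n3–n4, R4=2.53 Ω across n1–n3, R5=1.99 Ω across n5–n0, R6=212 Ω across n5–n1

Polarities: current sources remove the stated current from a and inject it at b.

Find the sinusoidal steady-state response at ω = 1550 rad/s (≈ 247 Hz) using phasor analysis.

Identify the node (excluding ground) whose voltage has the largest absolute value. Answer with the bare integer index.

2

Apply KCL at each of the 5 non-ground nodes and solve the resulting linear system.
Node n1: branches {C1, R4, I3, R6} → V_1 = 0.5619-0.1622j
Node n2: branches {C1, R1, I4} → V_2 = 0.5252+1.377j
Node n3: branches {R3, R4, C3, I4} → V_3 = 0.6158-0.1631j
Node n4: branches {I1, R2, R3} → V_4 = 0.6740-0.1617j
Node n5: branches {C2, I1, I2, R5, C3, R6} → V_5 = 0.01046-0.0006827j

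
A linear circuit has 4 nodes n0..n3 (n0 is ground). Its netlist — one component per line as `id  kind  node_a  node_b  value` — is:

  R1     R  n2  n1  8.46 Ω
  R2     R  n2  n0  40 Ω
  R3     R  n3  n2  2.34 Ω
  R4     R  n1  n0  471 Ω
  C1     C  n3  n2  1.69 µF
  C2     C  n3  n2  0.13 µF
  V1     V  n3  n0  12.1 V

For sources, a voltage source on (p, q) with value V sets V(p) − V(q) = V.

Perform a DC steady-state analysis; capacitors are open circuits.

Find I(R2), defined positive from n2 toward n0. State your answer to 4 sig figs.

0.2845 A

Element admittances at DC:
  Y(R1) = 0.1182 S between n2,n1
  Y(R2) = 0.02500 S between n2,n0
  Y(R3) = 0.4274 S between n3,n2
  Y(R4) = 0.002123 S between n1,n0
  Y(C1) = 0.000 S between n3,n2
  Y(C2) = 0.000 S between n3,n2
  V1: constraint V(n3)−V(n0) = 12.1
Assemble and solve the 4×4 MNA system:
  V(n1)=11.18  V(n2)=11.38  V(n3)=12.10
  i(V1)=-0.3082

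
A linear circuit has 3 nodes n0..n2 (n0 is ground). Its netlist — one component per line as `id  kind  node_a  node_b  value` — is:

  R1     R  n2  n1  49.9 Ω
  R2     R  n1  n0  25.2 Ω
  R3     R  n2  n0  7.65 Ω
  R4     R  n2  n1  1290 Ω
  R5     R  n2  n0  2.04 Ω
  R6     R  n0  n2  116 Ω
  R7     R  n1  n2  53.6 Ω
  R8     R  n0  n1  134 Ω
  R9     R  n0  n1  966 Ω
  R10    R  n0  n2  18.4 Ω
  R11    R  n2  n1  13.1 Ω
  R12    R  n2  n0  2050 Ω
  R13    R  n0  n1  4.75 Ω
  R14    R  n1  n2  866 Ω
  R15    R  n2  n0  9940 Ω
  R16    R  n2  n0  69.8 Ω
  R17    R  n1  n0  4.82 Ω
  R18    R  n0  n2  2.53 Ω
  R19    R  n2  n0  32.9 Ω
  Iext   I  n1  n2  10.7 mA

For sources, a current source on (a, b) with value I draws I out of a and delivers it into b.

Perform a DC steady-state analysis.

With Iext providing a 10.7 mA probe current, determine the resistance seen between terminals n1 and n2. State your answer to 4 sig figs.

R_eq = 2.240 Ω

Apply KCL at each of the 2 non-ground nodes and solve the resulting linear system.
Node n1: branches {R1, R2, R4, R7, R8, R9, R11, R13, R14, R17, Iext} → V_1 = -0.01694
Node n2: branches {R1, R3, R4, R5, R6, R7, R10, R11, R12, R14, R15, R16, R18, R19, Iext} → V_2 = 0.007023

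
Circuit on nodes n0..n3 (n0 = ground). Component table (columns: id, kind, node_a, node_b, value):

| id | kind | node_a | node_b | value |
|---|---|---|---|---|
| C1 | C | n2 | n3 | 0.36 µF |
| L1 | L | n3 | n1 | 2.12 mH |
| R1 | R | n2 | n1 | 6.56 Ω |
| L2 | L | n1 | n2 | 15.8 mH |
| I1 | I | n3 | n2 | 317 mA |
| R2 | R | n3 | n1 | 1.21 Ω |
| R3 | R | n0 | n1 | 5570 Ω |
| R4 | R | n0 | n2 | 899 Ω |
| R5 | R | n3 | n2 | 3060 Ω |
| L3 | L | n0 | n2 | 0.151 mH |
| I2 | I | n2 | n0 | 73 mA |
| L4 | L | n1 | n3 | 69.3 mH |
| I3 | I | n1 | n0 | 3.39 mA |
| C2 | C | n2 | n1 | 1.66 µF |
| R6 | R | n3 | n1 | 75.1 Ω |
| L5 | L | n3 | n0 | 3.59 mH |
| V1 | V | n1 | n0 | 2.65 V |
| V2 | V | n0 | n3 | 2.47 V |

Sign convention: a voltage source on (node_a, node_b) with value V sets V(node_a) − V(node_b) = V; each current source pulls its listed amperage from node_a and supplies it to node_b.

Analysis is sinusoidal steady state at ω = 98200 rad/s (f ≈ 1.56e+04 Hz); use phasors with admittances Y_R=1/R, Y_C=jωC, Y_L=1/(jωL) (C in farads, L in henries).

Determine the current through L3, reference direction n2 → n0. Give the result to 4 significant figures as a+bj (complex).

Element admittances at ω=98200 rad/s:
  Y(C1) = 0.000+0.03535j S between n2,n3
  Y(L1) = 0.000-0.004803j S between n3,n1
  Y(R1) = 0.1524+0.000j S between n2,n1
  Y(L2) = 0.000-0.0006445j S between n1,n2
  I1: injects 0.317 A into n2 (from n3)
  Y(R2) = 0.8264+0.000j S between n3,n1
  Y(R3) = 0.0001795+0.000j S between n0,n1
  Y(R4) = 0.001112+0.000j S between n0,n2
  Y(R5) = 0.0003268+0.000j S between n3,n2
  Y(L3) = 0.000-0.06744j S between n0,n2
  I2: injects 0.073 A into n0 (from n2)
  Y(L4) = 0.000-0.0001469j S between n1,n3
  I3: injects 0.00339 A into n0 (from n1)
  Y(C2) = 0.000+0.1630j S between n2,n1
  Y(R6) = 0.01332+0.000j S between n3,n1
  Y(L5) = 0.000-0.002837j S between n3,n0
  V1: constraint V(n1)−V(n0) = 2.65
  V2: constraint V(n0)−V(n3) = 2.47
Assemble and solve the 5×5 MNA system:
  V(n1)=2.650+0.000j  V(n2)=3.549-0.7758j  V(n3)=-2.470+0.000j
  i(V1)=-4.040+0.05301j  i(V2)=-4.012-0.1802j

-0.05232-0.2393j A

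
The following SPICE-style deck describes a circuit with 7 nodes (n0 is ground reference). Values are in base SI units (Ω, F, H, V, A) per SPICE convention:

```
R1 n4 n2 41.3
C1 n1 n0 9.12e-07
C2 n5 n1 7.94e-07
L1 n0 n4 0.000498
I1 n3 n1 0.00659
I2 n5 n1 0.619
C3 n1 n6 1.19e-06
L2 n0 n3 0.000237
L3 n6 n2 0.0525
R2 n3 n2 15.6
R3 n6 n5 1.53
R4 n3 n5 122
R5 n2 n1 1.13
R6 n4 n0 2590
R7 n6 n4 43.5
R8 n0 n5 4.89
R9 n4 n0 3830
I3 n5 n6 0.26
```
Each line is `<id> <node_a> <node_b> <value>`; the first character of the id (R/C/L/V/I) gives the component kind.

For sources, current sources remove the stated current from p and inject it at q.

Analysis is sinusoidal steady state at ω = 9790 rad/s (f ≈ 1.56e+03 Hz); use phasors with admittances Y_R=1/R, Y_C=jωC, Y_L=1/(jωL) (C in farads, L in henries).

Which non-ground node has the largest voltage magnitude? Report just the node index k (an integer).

1

MNA unknowns: 6 node voltages V₁..V_6
R1: Y=0.02421+0.000j on G[4,2]
C1: Y=0.000+0.008928j on G[1,0]
C2: Y=0.000+0.007773j on G[5,1]
L1: Y=0.000-0.2051j on G[0,4]
I1: z[3]−=0.00659, z[1]+=0.00659
I2: z[5]−=0.619, z[1]+=0.619
C3: Y=0.000+0.01165j on G[1,6]
L2: Y=0.000-0.4310j on G[0,3]
L3: Y=0.000-0.001946j on G[6,2]
R2: Y=0.06410+0.000j on G[3,2]
R3: Y=0.6536+0.000j on G[6,5]
R4: Y=0.008197+0.000j on G[3,5]
R5: Y=0.8850+0.000j on G[2,1]
R6: Y=0.0003861+0.000j on G[4,0]
R7: Y=0.02299+0.000j on G[6,4]
R8: Y=0.2045+0.000j on G[0,5]
R9: Y=0.0002611+0.000j on G[4,0]
I3: z[5]−=0.26, z[6]+=0.26
solve → V1=7.256-2.119j, V2=6.635-1.841j, V3=0.4031+0.8580j, V4=0.2373+0.5150j, V5=-2.418+0.7691j, V6=-1.900+0.8936j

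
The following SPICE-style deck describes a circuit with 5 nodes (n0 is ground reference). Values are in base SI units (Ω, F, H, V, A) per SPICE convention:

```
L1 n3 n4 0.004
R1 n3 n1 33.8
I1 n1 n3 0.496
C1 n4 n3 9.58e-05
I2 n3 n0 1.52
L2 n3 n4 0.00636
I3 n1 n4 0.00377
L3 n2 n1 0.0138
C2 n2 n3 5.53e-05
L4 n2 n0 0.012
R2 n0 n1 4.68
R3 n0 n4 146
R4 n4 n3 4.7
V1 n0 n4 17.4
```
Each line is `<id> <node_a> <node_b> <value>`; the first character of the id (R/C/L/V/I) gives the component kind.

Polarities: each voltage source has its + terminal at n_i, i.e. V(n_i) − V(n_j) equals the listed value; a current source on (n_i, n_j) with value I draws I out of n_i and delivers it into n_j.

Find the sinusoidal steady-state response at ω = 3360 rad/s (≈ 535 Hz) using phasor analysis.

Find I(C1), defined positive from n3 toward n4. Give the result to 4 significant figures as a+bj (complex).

MNA unknowns: 4 node voltages V₁..V_4 plus 1 source current (V1)
L1: Y=0.000-0.07440j on G[3,4]
R1: Y=0.02959+0.000j on G[3,1]
I1: z[1]−=0.496, z[3]+=0.496
C1: Y=0.000+0.3219j on G[4,3]
I2: z[3]−=1.52, z[0]+=1.52
L2: Y=0.000-0.04680j on G[3,4]
I3: z[1]−=0.00377, z[4]+=0.00377
L3: Y=0.000-0.02157j on G[2,1]
C2: Y=0.000+0.1858j on G[2,3]
L4: Y=0.000-0.02480j on G[2,0]
R2: Y=0.2137+0.000j on G[0,1]
R3: Y=0.006849+0.000j on G[0,4]
R4: Y=0.2128+0.000j on G[4,3]
V1: row V0−V4=17.4, i_V1 at 0,4
solve → V1=-4.965+1.753j, V2=-27.01-2.479j, V3=-20.85-1.657j, V4=-17.40+0.000j
aux → i_V1=0.2784+1.045j

0.5332-1.110j A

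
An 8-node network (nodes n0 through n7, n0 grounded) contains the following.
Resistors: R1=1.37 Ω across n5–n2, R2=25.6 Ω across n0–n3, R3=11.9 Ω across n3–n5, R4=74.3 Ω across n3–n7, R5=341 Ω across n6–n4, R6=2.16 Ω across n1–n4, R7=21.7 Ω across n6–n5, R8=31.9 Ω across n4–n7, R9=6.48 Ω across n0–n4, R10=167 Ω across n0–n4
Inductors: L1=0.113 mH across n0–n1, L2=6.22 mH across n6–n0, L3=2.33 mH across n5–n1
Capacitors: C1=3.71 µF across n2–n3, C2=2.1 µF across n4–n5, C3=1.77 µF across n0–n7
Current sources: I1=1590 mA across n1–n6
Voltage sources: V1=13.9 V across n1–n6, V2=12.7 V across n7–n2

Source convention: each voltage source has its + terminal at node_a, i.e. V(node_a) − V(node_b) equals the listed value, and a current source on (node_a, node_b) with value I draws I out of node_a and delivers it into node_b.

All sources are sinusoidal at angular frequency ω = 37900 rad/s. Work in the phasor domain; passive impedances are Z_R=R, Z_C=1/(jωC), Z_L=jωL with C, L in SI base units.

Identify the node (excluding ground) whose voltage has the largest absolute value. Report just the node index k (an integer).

6

Element admittances at ω=37900 rad/s:
  Y(R1) = 0.7299+0.000j S between n5,n2
  Y(L1) = 0.000-0.2335j S between n0,n1
  Y(R2) = 0.03906+0.000j S between n0,n3
  Y(C1) = 0.000+0.1406j S between n2,n3
  Y(R3) = 0.08403+0.000j S between n3,n5
  Y(R4) = 0.01346+0.000j S between n3,n7
  I1: injects 1.59 A into n6 (from n1)
  Y(C2) = 0.000+0.07959j S between n4,n5
  Y(R5) = 0.002933+0.000j S between n6,n4
  Y(R6) = 0.4630+0.000j S between n1,n4
  Y(L2) = 0.000-0.004242j S between n6,n0
  Y(R7) = 0.04608+0.000j S between n6,n5
  Y(R8) = 0.03135+0.000j S between n4,n7
  Y(C3) = 0.000+0.06708j S between n0,n7
  Y(L3) = 0.000-0.01132j S between n5,n1
  Y(R9) = 0.1543+0.000j S between n0,n4
  Y(R10) = 0.005988+0.000j S between n0,n4
  V1: constraint V(n1)−V(n6) = 13.9
  V2: constraint V(n7)−V(n2) = 12.7
Assemble and solve the 9×9 MNA system:
  V(n1)=1.564+0.4263j  V(n2)=-6.470+1.186j  V(n3)=-5.009-0.4145j  V(n4)=1.085-0.5545j  V(n5)=-6.459+1.581j  V(n6)=-12.34+0.4263j  V(n7)=6.230+1.186j
  i(V1)=-1.898+0.001973j  i(V2)=-0.2330-0.4940j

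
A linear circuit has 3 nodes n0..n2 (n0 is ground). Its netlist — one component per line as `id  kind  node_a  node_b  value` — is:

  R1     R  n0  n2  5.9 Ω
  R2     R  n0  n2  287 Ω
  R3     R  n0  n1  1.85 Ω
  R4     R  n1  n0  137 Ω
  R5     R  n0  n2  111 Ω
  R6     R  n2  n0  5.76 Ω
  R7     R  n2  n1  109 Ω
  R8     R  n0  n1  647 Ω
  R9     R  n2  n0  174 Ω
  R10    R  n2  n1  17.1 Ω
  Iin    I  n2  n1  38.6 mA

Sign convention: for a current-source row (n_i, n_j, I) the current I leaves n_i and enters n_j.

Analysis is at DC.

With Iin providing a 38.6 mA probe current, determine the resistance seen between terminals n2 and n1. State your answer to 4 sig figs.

R_eq = 3.501 Ω

Apply KCL at each of the 2 non-ground nodes and solve the resulting linear system.
Node n1: branches {R3, R4, R7, R8, R10, Iin} → V_1 = 0.05362
Node n2: branches {R1, R2, R5, R6, R7, R9, R10, Iin} → V_2 = -0.08152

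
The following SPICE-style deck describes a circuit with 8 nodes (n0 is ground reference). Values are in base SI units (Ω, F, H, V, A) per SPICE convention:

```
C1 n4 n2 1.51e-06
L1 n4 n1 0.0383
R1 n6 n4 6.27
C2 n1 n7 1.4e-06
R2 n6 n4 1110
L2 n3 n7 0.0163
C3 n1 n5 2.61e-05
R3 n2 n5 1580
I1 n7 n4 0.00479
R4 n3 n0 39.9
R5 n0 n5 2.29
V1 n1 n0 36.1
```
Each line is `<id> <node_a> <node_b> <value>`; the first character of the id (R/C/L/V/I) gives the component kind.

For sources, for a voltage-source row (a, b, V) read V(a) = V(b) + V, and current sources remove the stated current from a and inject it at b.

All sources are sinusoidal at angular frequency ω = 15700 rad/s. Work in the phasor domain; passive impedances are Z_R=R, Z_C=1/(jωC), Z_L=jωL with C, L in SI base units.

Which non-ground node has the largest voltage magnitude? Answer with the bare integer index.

7

Apply KCL at each of the 7 non-ground nodes and solve the resulting linear system.
Node n1: branches {L1, C2, C3, V1} → V_1 = 36.10+0.000j
Node n2: branches {C1, R3} → V_2 = 29.21-1.477j
Node n3: branches {L2, R4} → V_3 = 1.293-6.600j
Node n4: branches {C1, L1, R1, R2, I1} → V_4 = 28.69-1.806j
Node n5: branches {C3, R3, R5} → V_5 = 16.90+17.99j
Node n6: branches {R1, R2} → V_6 = 28.69-1.806j
Node n7: branches {C2, L2, I1} → V_7 = 43.63+1.692j
Source currents: i(V1)=-7.412-7.690j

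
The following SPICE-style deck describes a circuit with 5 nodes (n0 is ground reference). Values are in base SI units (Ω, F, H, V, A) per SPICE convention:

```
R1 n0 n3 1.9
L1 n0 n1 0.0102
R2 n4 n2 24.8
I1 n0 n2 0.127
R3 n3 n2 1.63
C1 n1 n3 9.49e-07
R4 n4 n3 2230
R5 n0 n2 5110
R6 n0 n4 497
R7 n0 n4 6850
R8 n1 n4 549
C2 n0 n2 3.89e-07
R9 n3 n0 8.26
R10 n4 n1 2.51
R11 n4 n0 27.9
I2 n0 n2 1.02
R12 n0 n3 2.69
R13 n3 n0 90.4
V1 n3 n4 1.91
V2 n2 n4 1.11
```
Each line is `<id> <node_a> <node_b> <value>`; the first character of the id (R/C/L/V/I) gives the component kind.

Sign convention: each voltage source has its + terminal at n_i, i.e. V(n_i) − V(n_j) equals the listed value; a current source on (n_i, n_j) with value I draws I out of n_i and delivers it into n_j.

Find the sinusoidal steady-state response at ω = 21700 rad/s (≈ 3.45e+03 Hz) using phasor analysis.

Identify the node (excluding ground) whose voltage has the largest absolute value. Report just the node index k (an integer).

Element admittances at ω=21700 rad/s:
  Y(R1) = 0.5263+0.000j S between n0,n3
  Y(L1) = 0.000-0.004518j S between n0,n1
  Y(R2) = 0.04032+0.000j S between n4,n2
  I1: injects 0.127 A into n2 (from n0)
  Y(R3) = 0.6135+0.000j S between n3,n2
  Y(C1) = 0.000+0.02059j S between n1,n3
  Y(R4) = 0.0004484+0.000j S between n4,n3
  Y(R5) = 0.0001957+0.000j S between n0,n2
  Y(R6) = 0.002012+0.000j S between n0,n4
  Y(R7) = 0.0001460+0.000j S between n0,n4
  Y(R8) = 0.001821+0.000j S between n1,n4
  Y(C2) = 0.000+0.008441j S between n0,n2
  Y(R9) = 0.1211+0.000j S between n3,n0
  Y(R10) = 0.3984+0.000j S between n4,n1
  Y(R11) = 0.03584+0.000j S between n4,n0
  I2: injects 1.02 A into n2 (from n0)
  Y(R12) = 0.3717+0.000j S between n0,n3
  Y(R13) = 0.01106+0.000j S between n3,n0
  V1: constraint V(n3)−V(n4) = 1.91
  V2: constraint V(n2)−V(n4) = 1.11
Assemble and solve the 6×6 MNA system:
  V(n1)=-0.7651+0.08352j  V(n2)=0.3413-0.005932j  V(n3)=1.141-0.005932j  V(n4)=-0.7687-0.005932j
  i(V1)=-1.669-0.03315j  i(V2)=1.593-0.002880j

3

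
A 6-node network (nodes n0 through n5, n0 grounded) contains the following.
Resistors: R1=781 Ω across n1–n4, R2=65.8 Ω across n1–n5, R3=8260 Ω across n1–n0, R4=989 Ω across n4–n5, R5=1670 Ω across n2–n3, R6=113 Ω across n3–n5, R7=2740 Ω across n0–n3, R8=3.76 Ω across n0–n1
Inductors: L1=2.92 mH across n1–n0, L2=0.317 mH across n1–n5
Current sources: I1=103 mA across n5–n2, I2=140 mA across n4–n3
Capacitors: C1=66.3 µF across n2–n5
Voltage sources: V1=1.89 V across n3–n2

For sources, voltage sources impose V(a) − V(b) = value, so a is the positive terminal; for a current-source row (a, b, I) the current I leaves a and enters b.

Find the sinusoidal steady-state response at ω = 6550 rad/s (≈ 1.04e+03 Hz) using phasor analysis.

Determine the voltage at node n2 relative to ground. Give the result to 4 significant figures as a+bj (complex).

Element admittances at ω=6550 rad/s:
  Y(R1) = 0.001280+0.000j S between n1,n4
  Y(R2) = 0.01520+0.000j S between n1,n5
  Y(L1) = 0.000-0.05228j S between n1,n0
  Y(R3) = 0.0001211+0.000j S between n1,n0
  I1: injects 0.103 A into n2 (from n5)
  Y(L2) = 0.000-0.4816j S between n1,n5
  Y(R4) = 0.001011+0.000j S between n4,n5
  Y(R5) = 0.0005988+0.000j S between n2,n3
  Y(R6) = 0.008850+0.000j S between n3,n5
  Y(C1) = 0.000+0.4343j S between n2,n5
  Y(R7) = 0.0003650+0.000j S between n0,n3
  I2: injects 0.14 A into n3 (from n4)
  Y(R8) = 0.2660+0.000j S between n0,n1
  V1: constraint V(n3)−V(n2) = 1.89
Assemble and solve the 6×6 MNA system:
  V(n1)=-0.002607-2.055e-05j  V(n2)=0.01327-0.3584j  V(n3)=1.903-0.3584j  V(n4)=-61.09+0.07094j  V(n5)=0.002385+0.1608j
  i(V1)=0.1214+0.004726j

0.01327-0.3584j V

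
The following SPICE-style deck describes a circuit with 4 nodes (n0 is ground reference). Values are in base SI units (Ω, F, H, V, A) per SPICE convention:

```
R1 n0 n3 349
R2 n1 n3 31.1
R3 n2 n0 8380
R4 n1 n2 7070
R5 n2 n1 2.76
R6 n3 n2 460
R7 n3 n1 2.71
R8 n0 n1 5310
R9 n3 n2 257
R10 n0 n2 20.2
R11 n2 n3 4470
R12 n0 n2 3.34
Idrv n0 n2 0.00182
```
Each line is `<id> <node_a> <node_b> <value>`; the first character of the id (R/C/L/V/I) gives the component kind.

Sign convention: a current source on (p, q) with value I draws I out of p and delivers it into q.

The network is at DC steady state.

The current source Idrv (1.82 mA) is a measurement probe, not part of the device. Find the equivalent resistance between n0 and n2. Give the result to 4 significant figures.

Apply KCL at each of the 3 non-ground nodes and solve the resulting linear system.
Node n1: branches {R2, R4, R5, R7, R8} → V_1 = 0.005128
Node n2: branches {R3, R4, R5, R6, R9, R10, R11, R12, Idrv} → V_2 = 0.005170
Node n3: branches {R1, R2, R6, R7, R9, R11} → V_3 = 0.005093

R_eq = 2.841 Ω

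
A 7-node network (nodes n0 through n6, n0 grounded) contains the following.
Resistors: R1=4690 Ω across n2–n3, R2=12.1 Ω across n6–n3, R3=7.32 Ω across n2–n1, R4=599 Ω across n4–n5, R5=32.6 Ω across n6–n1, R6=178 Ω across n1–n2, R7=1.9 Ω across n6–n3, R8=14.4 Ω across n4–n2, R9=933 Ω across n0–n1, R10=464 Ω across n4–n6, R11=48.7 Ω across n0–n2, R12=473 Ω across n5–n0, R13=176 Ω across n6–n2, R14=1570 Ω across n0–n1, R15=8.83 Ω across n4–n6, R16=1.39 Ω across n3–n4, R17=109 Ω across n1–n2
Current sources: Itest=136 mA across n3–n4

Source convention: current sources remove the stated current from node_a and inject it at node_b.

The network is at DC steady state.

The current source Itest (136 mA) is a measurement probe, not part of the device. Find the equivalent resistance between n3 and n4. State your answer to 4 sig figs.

MNA unknowns: 6 node voltages V₁..V_6
R1: Y=0.0002132 on G[2,3]
R2: Y=0.08264 on G[6,3]
R3: Y=0.1366 on G[2,1]
R4: Y=0.001669 on G[4,5]
R5: Y=0.03067 on G[6,1]
R6: Y=0.005618 on G[1,2]
R7: Y=0.5263 on G[6,3]
R8: Y=0.06944 on G[4,2]
R9: Y=0.001072 on G[0,1]
R10: Y=0.002155 on G[4,6]
R11: Y=0.02053 on G[0,2]
R12: Y=0.002114 on G[5,0]
R13: Y=0.005682 on G[6,2]
R14: Y=0.0006369 on G[0,1]
R15: Y=0.1133 on G[4,6]
R16: Y=0.7194 on G[3,4]
R17: Y=0.009174 on G[1,2]
Itest: z[3]−=0.136, z[4]+=0.136
solve → V1=-0.01592, V2=-0.0005284, V3=-0.1228, V4=0.04079, V5=0.01800, V6=-0.09275

R_eq = 1.203 Ω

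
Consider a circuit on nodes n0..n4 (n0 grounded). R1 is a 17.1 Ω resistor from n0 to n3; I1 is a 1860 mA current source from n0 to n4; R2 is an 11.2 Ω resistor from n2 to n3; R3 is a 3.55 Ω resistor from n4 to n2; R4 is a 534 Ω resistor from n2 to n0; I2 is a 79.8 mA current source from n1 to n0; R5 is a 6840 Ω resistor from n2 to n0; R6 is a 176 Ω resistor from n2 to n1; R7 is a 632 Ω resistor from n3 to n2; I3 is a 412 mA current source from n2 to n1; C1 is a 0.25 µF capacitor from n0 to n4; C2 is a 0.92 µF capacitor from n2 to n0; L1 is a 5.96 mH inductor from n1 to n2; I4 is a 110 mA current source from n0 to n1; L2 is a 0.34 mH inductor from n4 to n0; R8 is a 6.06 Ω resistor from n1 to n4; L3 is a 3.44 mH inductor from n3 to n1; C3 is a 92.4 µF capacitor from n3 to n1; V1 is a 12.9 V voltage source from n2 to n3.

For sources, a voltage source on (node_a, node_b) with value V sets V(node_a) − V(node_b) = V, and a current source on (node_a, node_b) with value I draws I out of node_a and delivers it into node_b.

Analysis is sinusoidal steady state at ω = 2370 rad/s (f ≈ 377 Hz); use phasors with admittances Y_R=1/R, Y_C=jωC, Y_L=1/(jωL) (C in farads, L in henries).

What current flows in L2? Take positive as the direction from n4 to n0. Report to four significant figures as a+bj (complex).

2.537-0.3123j A

Element admittances at ω=2370 rad/s:
  Y(R1) = 0.05848+0.000j S between n0,n3
  I1: injects 1.86 A into n4 (from n0)
  Y(R2) = 0.08929+0.000j S between n2,n3
  Y(R3) = 0.2817+0.000j S between n4,n2
  Y(R4) = 0.001873+0.000j S between n2,n0
  I2: injects 0.0798 A into n0 (from n1)
  Y(R5) = 0.0001462+0.000j S between n2,n0
  Y(R6) = 0.005682+0.000j S between n2,n1
  Y(R7) = 0.001582+0.000j S between n3,n2
  I3: injects 0.412 A into n1 (from n2)
  Y(C1) = 0.000+0.0005925j S between n0,n4
  Y(C2) = 0.000+0.002180j S between n2,n0
  Y(L1) = 0.000-0.07080j S between n1,n2
  I4: injects 0.11 A into n1 (from n0)
  Y(L2) = 0.000-1.241j S between n4,n0
  Y(R8) = 0.1650+0.000j S between n1,n4
  Y(L3) = 0.000-0.1227j S between n3,n1
  Y(C3) = 0.000+0.2190j S between n3,n1
  V1: constraint V(n2)−V(n3) = 12.9
Assemble and solve the 5×5 MNA system:
  V(n1)=1.384-5.044j  V(n2)=1.986+5.088j  V(n3)=-10.91+5.088j  V(n4)=0.2517+2.044j
  i(V1)=-2.787-0.8871j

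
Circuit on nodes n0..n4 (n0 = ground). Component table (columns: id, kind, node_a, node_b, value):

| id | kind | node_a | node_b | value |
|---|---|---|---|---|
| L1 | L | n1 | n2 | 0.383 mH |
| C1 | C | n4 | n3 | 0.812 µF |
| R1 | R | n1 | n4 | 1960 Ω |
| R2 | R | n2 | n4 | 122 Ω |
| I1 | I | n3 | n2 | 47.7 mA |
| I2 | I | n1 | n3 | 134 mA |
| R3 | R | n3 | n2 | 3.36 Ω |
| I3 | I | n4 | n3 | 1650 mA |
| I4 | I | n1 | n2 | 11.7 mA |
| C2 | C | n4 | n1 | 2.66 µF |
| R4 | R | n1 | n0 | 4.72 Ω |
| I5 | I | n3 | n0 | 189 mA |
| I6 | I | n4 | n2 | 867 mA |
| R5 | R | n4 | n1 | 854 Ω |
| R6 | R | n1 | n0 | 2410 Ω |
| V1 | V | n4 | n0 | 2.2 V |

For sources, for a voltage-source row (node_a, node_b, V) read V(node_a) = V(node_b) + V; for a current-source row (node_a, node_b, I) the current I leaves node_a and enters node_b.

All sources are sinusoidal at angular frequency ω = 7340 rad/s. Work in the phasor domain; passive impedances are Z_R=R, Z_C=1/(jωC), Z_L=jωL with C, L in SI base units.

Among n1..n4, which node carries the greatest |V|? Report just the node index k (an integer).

Element admittances at ω=7340 rad/s:
  Y(L1) = 0.000-0.3557j S between n1,n2
  Y(C1) = 0.000+0.005960j S between n4,n3
  Y(R1) = 0.0005102+0.000j S between n1,n4
  Y(R2) = 0.008197+0.000j S between n2,n4
  I1: injects 0.0477 A into n2 (from n3)
  I2: injects 0.134 A into n3 (from n1)
  Y(R3) = 0.2976+0.000j S between n3,n2
  I3: injects 1.65 A into n3 (from n4)
  I4: injects 0.0117 A into n2 (from n1)
  Y(C2) = 0.000+0.01952j S between n4,n1
  Y(R4) = 0.2119+0.000j S between n1,n0
  I5: injects 0.189 A into n0 (from n3)
  I6: injects 0.867 A into n2 (from n4)
  Y(R5) = 0.001171+0.000j S between n4,n1
  Y(R6) = 0.0004149+0.000j S between n1,n0
  V1: constraint V(n4)−V(n0) = 2.2
Assemble and solve the 5×5 MNA system:
  V(n1)=10.58-1.366j  V(n2)=10.94+5.474j  V(n3)=16.25+5.192j  V(n4)=2.200+0.000j
  i(V1)=-2.436+0.2900j

3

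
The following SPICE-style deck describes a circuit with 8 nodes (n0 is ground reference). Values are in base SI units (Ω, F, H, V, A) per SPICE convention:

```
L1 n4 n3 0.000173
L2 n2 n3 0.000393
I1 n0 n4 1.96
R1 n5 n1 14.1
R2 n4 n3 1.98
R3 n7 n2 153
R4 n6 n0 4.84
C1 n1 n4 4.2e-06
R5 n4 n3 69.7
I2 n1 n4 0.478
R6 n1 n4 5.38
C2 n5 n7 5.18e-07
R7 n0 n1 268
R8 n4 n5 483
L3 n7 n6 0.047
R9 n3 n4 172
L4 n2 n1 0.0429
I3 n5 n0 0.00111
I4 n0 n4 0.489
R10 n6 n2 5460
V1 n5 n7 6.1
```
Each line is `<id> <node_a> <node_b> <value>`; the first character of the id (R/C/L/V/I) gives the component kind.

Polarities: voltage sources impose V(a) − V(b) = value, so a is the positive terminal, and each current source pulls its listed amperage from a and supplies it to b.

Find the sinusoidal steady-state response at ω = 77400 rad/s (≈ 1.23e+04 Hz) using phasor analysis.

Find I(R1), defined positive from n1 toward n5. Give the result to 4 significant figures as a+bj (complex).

-0.03837-0.07561j A

MNA unknowns: 7 node voltages V₁..V_7 plus 1 source current (V1)
L1: Y=0.000-0.07468j on G[4,3]
L2: Y=0.000-0.03288j on G[2,3]
I1: z[0]−=1.96, z[4]+=1.96
R1: Y=0.07092+0.000j on G[5,1]
R2: Y=0.5051+0.000j on G[4,3]
R3: Y=0.006536+0.000j on G[7,2]
R4: Y=0.2066+0.000j on G[6,0]
C1: Y=0.000+0.3251j on G[1,4]
R5: Y=0.01435+0.000j on G[4,3]
I2: z[1]−=0.478, z[4]+=0.478
R6: Y=0.1859+0.000j on G[1,4]
C2: Y=0.000+0.04009j on G[5,7]
R7: Y=0.003731+0.000j on G[0,1]
R8: Y=0.002070+0.000j on G[4,5]
L3: Y=0.000-0.0002749j on G[7,6]
R9: Y=0.005814+0.000j on G[3,4]
L4: Y=0.000-0.0003012j on G[2,1]
I3: z[5]−=0.00111, z[0]+=0.00111
I4: z[0]−=0.489, z[4]+=0.489
R10: Y=0.0001832+0.000j on G[6,2]
V1: row V5−V7=6.1, i_V1 at 5,7
solve → V1=622.1+43.73j, V2=623.5+32.79j, V3=625.7+37.53j, V4=626.0+37.44j, V5=622.6+44.79j, V6=0.6128-0.7897j, V7=616.5+44.79j
aux → i_V1=-0.03260-0.3354j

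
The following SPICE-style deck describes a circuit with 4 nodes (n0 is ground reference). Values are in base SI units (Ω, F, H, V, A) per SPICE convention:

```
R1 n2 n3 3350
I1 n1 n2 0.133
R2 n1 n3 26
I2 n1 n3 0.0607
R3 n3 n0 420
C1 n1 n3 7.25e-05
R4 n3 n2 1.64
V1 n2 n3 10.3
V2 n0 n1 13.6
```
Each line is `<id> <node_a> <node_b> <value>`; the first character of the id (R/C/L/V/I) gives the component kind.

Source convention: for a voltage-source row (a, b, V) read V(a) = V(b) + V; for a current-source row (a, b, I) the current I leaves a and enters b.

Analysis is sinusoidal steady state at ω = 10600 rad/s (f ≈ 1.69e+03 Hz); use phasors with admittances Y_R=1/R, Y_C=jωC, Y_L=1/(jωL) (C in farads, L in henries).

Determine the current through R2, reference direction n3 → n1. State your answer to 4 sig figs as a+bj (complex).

0.0005996-0.01128j A

MNA unknowns: 3 node voltages V₁..V_3 plus 2 source currents (V1, V2)
R1: Y=0.0002985+0.000j on G[2,3]
I1: z[1]−=0.133, z[2]+=0.133
R2: Y=0.03846+0.000j on G[1,3]
I2: z[1]−=0.0607, z[3]+=0.0607
R3: Y=0.002381+0.000j on G[3,0]
C1: Y=0.000+0.7685j on G[1,3]
R4: Y=0.6098+0.000j on G[3,2]
V1: row V2−V3=10.3, i_V1 at 2,3
V2: row V0−V1=13.6, i_V2 at 0,1
solve → V1=-13.60+0.000j, V2=-3.284-0.2934j, V3=-13.58-0.2934j
aux → i_V1=-6.151+0.000j, i_V2=-0.03234-0.0006985j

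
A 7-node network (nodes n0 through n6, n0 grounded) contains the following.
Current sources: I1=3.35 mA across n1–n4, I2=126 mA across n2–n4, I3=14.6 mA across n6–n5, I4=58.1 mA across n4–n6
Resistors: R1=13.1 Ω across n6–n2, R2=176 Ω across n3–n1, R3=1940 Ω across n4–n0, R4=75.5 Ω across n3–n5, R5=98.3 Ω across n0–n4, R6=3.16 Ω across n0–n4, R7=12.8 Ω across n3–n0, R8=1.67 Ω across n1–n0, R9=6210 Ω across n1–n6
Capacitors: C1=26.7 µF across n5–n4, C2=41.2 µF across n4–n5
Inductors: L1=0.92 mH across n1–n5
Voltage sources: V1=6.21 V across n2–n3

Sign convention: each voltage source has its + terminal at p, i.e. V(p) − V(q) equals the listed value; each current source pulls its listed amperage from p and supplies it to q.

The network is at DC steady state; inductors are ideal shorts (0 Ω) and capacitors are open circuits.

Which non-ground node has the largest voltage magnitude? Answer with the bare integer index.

6

MNA unknowns: 6 node voltages V₁..V_6 plus 2 source currents (L1, V1)
I1: z[1]−=0.00335, z[4]+=0.00335
R1: Y=0.07634 on G[6,2]
R2: Y=0.005682 on G[3,1]
R3: Y=0.0005155 on G[4,0]
C1: Y=0.000 on G[5,4]
R4: Y=0.01325 on G[3,5]
I2: z[2]−=0.126, z[4]+=0.126
C2: Y=0.000 on G[4,5]
R5: Y=0.01017 on G[0,4]
R6: Y=0.3165 on G[0,4]
R7: Y=0.07812 on G[3,0]
R8: Y=0.5988 on G[1,0]
L1: row V1−V5=0, i_L1 at 1,5
R9: Y=0.0001610 on G[1,6]
I3: z[6]−=0.0146, z[5]+=0.0146
I4: z[4]−=0.0581, z[6]+=0.0581
V1: row V2−V3=6.21, i_V1 at 2,3
solve → V1=-0.006632, V2=5.349, V3=-0.8612, V4=0.2178, V5=-0.006632, V6=5.906
aux → i_L1=-0.003282, i_V1=-0.08345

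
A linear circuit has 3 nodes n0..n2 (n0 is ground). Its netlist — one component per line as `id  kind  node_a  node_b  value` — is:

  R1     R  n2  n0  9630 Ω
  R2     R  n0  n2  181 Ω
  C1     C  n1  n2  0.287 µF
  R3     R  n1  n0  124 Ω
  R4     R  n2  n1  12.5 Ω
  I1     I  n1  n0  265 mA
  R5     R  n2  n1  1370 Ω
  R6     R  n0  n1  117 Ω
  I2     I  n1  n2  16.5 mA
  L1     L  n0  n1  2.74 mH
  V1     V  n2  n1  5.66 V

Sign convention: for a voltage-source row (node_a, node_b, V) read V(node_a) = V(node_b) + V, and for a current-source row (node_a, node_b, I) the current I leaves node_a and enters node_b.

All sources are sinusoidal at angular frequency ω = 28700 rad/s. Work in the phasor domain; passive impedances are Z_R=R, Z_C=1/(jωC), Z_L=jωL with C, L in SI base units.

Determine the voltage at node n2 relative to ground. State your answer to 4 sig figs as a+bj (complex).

-4.399-5.752j V

Element admittances at ω=28700 rad/s:
  Y(R1) = 0.0001038+0.000j S between n2,n0
  Y(R2) = 0.005525+0.000j S between n0,n2
  Y(C1) = 0.000+0.008237j S between n1,n2
  Y(R3) = 0.008065+0.000j S between n1,n0
  Y(R4) = 0.08000+0.000j S between n2,n1
  I1: injects 0.265 A into n0 (from n1)
  Y(R5) = 0.0007299+0.000j S between n2,n1
  Y(R6) = 0.008547+0.000j S between n0,n1
  I2: injects 0.0165 A into n2 (from n1)
  Y(L1) = 0.000-0.01272j S between n0,n1
  V1: constraint V(n2)−V(n1) = 5.66
Assemble and solve the 3×3 MNA system:
  V(n1)=-10.06-5.752j  V(n2)=-4.399-5.752j
  i(V1)=-0.4157-0.01425j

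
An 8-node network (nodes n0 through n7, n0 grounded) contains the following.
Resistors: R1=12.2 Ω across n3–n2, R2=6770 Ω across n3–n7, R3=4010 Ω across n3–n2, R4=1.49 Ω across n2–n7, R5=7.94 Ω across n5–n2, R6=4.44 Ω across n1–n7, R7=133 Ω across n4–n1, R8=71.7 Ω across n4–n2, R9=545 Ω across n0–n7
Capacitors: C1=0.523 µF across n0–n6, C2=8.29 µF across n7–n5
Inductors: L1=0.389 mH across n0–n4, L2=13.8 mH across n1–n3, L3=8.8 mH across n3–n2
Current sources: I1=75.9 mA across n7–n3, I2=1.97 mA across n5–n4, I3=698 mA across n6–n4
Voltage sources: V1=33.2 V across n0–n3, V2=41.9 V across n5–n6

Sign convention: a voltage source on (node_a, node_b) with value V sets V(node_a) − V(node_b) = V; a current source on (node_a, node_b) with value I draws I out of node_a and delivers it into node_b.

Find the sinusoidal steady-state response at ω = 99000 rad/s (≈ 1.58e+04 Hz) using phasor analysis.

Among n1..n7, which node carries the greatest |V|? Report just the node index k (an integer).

6

Apply KCL at each of the 7 non-ground nodes and solve the resulting linear system.
Node n1: branches {L2, R6, R7} → V_1 = -17.98+35.10j
Node n2: branches {R1, R3, R4, R5, L3, R8} → V_2 = -18.98+31.95j
Node n3: branches {R1, R2, I1, R3, L2, L3, V1} → V_3 = -33.20+0.000j
Node n4: branches {L1, I2, R7, I3, R8} → V_4 = -10.56+20.28j
Node n5: branches {I2, R5, C2, V2} → V_5 = -14.97+34.82j
Node n6: branches {C1, I3, V2} → V_6 = -56.87+34.82j
Node n7: branches {R2, I1, R4, R6, R9, C2} → V_7 = -18.11+35.55j
Source currents: i(V1)=-1.309-2.605j, i(V2)=-1.105-2.944j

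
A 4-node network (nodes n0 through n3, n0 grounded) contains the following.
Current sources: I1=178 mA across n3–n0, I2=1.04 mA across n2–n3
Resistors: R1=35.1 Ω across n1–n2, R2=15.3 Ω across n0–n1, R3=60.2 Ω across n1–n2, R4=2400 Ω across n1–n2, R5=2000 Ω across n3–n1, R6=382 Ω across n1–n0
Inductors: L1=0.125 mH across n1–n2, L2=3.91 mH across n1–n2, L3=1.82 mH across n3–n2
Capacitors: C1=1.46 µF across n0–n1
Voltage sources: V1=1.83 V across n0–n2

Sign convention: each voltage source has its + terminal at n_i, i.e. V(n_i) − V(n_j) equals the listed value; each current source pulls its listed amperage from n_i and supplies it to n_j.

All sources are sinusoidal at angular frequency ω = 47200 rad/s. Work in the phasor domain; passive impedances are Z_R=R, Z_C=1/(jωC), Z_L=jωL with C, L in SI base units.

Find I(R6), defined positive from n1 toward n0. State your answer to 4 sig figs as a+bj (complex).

-0.004620+0.002880j A

Element admittances at ω=47200 rad/s:
  I1: injects 0.178 A into n0 (from n3)
  Y(R1) = 0.02849+0.000j S between n1,n2
  Y(R2) = 0.06536+0.000j S between n0,n1
  I2: injects 0.00104 A into n3 (from n2)
  Y(L1) = 0.000-0.1695j S between n1,n2
  Y(L2) = 0.000-0.005419j S between n1,n2
  Y(R3) = 0.01661+0.000j S between n1,n2
  Y(R4) = 0.0004167+0.000j S between n1,n2
  Y(R5) = 0.0005000+0.000j S between n3,n1
  Y(C1) = 0.000+0.06891j S between n0,n1
  Y(L3) = 0.000-0.01164j S between n3,n2
  Y(R6) = 0.002618+0.000j S between n1,n0
  V1: constraint V(n0)−V(n2) = 1.83
Assemble and solve the 4×4 MNA system:
  V(n1)=-1.765+1.100j  V(n2)=-1.830+0.000j  V(n3)=-2.529-15.17j
  i(V1)=-0.01779-0.04683j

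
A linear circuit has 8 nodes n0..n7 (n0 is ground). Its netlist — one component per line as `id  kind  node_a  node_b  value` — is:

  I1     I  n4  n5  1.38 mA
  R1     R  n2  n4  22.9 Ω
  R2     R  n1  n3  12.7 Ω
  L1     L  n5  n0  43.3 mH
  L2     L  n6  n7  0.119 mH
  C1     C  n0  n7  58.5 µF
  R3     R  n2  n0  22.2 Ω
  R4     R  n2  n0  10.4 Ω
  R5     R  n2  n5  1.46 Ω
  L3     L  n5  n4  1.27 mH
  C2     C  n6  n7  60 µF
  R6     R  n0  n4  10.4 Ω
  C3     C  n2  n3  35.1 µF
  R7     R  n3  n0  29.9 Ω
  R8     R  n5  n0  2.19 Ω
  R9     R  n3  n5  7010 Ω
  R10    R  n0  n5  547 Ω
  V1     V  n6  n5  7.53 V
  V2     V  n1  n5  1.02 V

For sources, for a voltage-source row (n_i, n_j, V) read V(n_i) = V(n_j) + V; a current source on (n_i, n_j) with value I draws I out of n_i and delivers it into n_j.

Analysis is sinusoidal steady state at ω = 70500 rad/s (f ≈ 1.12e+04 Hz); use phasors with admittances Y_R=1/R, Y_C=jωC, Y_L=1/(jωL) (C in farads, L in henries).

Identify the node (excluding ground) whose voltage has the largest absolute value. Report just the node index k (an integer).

Apply KCL at each of the 7 non-ground nodes and solve the resulting linear system.
Node n1: branches {R2, V2} → V_1 = -5.904-2.085j
Node n2: branches {R1, R3, R4, R5, C3} → V_2 = -5.386-1.620j
Node n3: branches {R2, C3, R7, R9} → V_3 = -5.377-1.676j
Node n4: branches {I1, R1, L3, R6} → V_4 = -1.851-0.1007j
Node n5: branches {I1, L1, R5, L3, R8, R9, R10, V1, V2} → V_5 = -6.924-2.085j
Node n6: branches {L2, C2, V1} → V_6 = 0.6063-2.085j
Node n7: branches {L2, C1, C2} → V_7 = 0.3026-1.041j
Source currents: i(V1)=-4.293-1.248j, i(V2)=0.04150+0.03225j

5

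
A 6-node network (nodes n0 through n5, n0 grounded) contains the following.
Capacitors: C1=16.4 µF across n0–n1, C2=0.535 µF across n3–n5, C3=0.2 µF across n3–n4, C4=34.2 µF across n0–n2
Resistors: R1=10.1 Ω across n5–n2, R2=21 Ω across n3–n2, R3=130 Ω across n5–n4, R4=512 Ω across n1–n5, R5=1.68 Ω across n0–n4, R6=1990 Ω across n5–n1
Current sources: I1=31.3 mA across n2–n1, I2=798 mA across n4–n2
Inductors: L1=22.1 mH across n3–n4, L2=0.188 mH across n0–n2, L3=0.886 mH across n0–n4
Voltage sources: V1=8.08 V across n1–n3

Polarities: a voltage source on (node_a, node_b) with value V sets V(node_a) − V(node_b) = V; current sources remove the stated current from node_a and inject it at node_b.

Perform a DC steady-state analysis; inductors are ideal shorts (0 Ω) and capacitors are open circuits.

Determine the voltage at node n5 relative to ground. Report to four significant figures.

MNA unknowns: 5 node voltages V₁..V_5 plus 4 source currents (L1, L2, L3, V1)
C1: Y=0.000 on G[0,1]
R1: Y=0.09901 on G[5,2]
I1: z[2]−=0.0313, z[1]+=0.0313
C2: Y=0.000 on G[3,5]
L1: row V3−V4=0, i_L1 at 3,4
R2: Y=0.04762 on G[3,2]
L2: row V0−V2=0, i_L2 at 0,2
C3: Y=0.000 on G[3,4]
R3: Y=0.007692 on G[5,4]
R4: Y=0.001953 on G[1,5]
L3: row V0−V4=0, i_L3 at 0,4
I2: z[4]−=0.798, z[2]+=0.798
C4: Y=0.000 on G[0,2]
R5: Y=0.5952 on G[0,4]
R6: Y=0.0005025 on G[5,1]
V1: row V1−V3=8.08, i_V1 at 1,3
solve → V1=8.080, V2=0.000, V3=0.000, V4=0.000, V5=0.1818
aux → i_L1=0.01190, i_L2=-0.7847, i_L3=0.7847, i_V1=0.01190

0.1818 V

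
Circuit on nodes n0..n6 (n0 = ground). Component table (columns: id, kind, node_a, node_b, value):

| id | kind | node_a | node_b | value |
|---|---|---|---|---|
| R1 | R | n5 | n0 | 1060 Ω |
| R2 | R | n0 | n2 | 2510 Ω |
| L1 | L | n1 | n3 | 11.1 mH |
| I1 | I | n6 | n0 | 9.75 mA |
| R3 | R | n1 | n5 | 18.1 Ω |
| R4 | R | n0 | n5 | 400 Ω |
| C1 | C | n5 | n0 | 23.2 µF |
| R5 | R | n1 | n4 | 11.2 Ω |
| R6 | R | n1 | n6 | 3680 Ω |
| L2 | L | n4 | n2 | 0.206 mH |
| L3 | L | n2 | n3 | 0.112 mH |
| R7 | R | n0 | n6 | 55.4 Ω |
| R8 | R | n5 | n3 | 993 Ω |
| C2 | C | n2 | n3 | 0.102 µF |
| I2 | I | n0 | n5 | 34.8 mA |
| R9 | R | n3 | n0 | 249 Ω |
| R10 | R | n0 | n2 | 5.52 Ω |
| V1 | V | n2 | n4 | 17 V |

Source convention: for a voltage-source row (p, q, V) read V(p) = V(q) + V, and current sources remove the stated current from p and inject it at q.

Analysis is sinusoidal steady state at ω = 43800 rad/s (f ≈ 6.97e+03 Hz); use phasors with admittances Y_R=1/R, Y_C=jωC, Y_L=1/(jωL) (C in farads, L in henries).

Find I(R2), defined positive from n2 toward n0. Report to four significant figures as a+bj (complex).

0.001050+4.487e-05j A

Apply KCL at each of the 6 non-ground nodes and solve the resulting linear system.
Node n1: branches {L1, R3, R5, R6} → V_1 = -8.868+0.07720j
Node n2: branches {R2, L2, L3, C2, R10, V1} → V_2 = 2.634+0.1126j
Node n3: branches {L1, L3, R8, C2, R9} → V_3 = 2.516+0.04943j
Node n4: branches {R5, L2, V1} → V_4 = -14.37+0.1126j
Node n5: branches {R1, R3, R4, C1, R8, I2} → V_5 = -0.02185+0.4441j
Node n6: branches {I1, R6, R7} → V_6 = -0.6637+0.001145j
Source currents: i(V1)=-0.4909+1.887j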